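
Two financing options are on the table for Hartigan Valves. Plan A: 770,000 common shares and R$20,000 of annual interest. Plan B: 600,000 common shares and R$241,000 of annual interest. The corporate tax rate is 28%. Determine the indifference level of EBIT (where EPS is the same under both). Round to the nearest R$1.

At indifference, (EBIT − 20,000)(1 − t)/770,000 = (EBIT − 241,000)(1 − t)/600,000.
The (1 − t) factor cancels: (EBIT − 20,000) × 600,000 = (EBIT − 241,000) × 770,000.
Solving, EBIT = (241,000·770,000 − 20,000·600,000) / (770,000 − 600,000) = 173,570,000,000 / 170,000 = 1,021,000.00.

R$1,021,000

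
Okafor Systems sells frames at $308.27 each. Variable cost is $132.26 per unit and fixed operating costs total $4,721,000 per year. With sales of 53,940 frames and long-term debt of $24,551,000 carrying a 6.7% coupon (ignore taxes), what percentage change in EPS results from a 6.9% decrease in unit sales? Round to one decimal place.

-20.9%

Contribution at this volume is 53,940 × $176.01 = $9,493,979.40.
EBIT = $9,493,979.40 − $4,721,000 = $4,772,979.40.
Interest = $1,644,917.00, so EBIT − I = $3,128,062.40.
DCL = total CM / (EBIT − I) = $9,493,979.40 / $3,128,062.40 = 3.0351.
EPS therefore changes by 3.0351 × (-6.9%) = -20.9%.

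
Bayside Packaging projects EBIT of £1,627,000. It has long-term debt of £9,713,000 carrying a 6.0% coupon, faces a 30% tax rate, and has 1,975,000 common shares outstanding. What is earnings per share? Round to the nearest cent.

Interest = £582,780.00, so EBT = £1,627,000 − £582,780.00 = £1,044,220.00.
Net income = £1,044,220.00 × (1 − 0.30) = £730,954.00.
Per share: £730,954.00 / 1,975,000 shares = £0.37.

£0.37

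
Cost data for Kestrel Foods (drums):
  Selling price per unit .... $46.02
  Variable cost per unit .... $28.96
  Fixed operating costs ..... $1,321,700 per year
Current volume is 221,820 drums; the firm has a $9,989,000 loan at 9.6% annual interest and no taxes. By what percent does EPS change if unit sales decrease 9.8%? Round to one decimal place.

At 221,820 units, contribution = 221,820 × $17.06 = $3,784,249.20.
Subtracting fixed costs: EBIT = $3,784,249.20 − $1,321,700 = $2,462,549.20.
After interest of $958,944.00, pre-tax earnings = $1,503,605.20.
Degree of combined leverage = contribution ÷ (EBIT − I) = $3,784,249.20 ÷ $1,503,605.20 = 2.5168.
EPS therefore changes by 2.5168 × (-9.8%) = -24.7%.

-24.7%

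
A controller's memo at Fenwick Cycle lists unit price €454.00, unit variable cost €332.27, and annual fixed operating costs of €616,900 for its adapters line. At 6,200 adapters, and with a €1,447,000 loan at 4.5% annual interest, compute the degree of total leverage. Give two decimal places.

10.38

Contribution at this volume is 6,200 × €121.73 = €754,726.00.
Operating income = contribution − fixed costs = €754,726.00 − €616,900 = €137,826.00. Interest = €65,115.00.
DOL = €754,726.00 ÷ €137,826.00 = 5.4759; DFL = €137,826.00 ÷ €72,711.00 = 1.8955.
DCL = DOL × DFL = 5.4759 × 1.8955 = 10.3796.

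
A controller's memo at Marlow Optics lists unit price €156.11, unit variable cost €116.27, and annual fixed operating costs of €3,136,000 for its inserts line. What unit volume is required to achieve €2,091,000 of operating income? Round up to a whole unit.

131,200 inserts

Unit CM = price − variable cost = €156.11 − €116.27 = €39.84.
Required volume = (fixed costs + target profit) ÷ CM = (€3,136,000 + €2,091,000) ÷ €39.84 = 131,199.80, so 131,200 inserts.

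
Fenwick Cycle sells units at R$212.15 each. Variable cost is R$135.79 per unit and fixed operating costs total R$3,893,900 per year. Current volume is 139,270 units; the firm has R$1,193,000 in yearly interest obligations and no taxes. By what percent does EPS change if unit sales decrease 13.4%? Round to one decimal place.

Contribution at this volume is 139,270 × R$76.36 = R$10,634,657.20.
Operating income = contribution − fixed costs = R$10,634,657.20 − R$3,893,900 = R$6,740,757.20.
Interest = R$1,193,000.00, so EBIT − I = R$5,547,757.20.
DCL = total CM / (EBIT − I) = R$10,634,657.20 / R$5,547,757.20 = 1.9169.
%ΔEPS = DCL × %ΔSales = 1.9169 × -13.4% = -25.7%.

-25.7%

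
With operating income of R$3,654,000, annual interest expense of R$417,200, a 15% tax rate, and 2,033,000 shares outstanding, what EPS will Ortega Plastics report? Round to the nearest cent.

R$1.35

Interest = R$417,200.00, so EBT = R$3,654,000 − R$417,200.00 = R$3,236,800.00.
After tax at 15%: net income = R$3,236,800.00 × 0.85 = R$2,751,280.00.
Per share: R$2,751,280.00 / 2,033,000 shares = R$1.35.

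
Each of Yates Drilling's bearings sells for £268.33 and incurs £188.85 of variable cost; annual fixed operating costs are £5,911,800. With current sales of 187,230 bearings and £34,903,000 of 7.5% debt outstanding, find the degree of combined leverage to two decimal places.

2.34

Total contribution margin = 187,230 × £79.48 = £14,881,040.40.
Operating income = contribution − fixed costs = £14,881,040.40 − £5,911,800 = £8,969,240.40. Interest = £2,617,725.00.
DOL = £14,881,040.40 ÷ £8,969,240.40 = 1.6591; DFL = £8,969,240.40 ÷ £6,351,515.40 = 1.4121.
DCL = DOL × DFL = 1.6591 × 1.4121 = 2.3428.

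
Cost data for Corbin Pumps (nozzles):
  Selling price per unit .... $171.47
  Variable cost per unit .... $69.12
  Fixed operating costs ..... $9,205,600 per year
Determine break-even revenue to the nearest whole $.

$15,422,416

Contribution margin per unit = $171.47 − $69.12 = $102.35, a CM ratio of $102.35 ÷ $171.47 = 0.5969.
Break-even sales = FC ÷ CM ratio = $9,205,600 × $171.47 / $102.35 = $15,422,416.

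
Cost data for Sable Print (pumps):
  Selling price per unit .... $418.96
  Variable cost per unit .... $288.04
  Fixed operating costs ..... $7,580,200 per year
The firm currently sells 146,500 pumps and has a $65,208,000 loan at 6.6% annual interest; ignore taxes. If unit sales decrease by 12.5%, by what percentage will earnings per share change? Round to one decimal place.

Contribution at this volume is 146,500 × $130.92 = $19,179,780.00.
Subtracting fixed costs: EBIT = $19,179,780.00 − $7,580,200 = $11,599,580.00.
Interest = $4,303,728.00, so EBIT − I = $7,295,852.00.
DCL = total CM / (EBIT − I) = $19,179,780.00 / $7,295,852.00 = 2.6289.
EPS therefore changes by 2.6289 × (-12.5%) = -32.9%.

-32.9%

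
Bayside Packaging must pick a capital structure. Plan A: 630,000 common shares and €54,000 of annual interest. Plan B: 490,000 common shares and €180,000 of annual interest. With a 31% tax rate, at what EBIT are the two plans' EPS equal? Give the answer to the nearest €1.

€621,000

Set EPS_A = EPS_B: (EBIT − €54,000)(1 − 0.31) ÷ 630,000 = (EBIT − €180,000)(1 − 0.31) ÷ 490,000.
The (1 − t) factor cancels: (EBIT − 54,000) × 490,000 = (EBIT − 180,000) × 630,000.
EBIT × (630,000 − 490,000) = 180,000 × 630,000 − 54,000 × 490,000 = 86,940,000,000, so EBIT = 86,940,000,000 ÷ 140,000 = 621,000.00.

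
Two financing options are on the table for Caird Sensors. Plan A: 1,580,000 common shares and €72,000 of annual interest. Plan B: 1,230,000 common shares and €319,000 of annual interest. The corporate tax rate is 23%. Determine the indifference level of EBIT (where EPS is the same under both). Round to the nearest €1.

Set EPS_A = EPS_B: (EBIT − €72,000)(1 − 0.23) ÷ 1,580,000 = (EBIT − €319,000)(1 − 0.23) ÷ 1,230,000.
Cancelling (1 − t) and cross-multiplying: 1,230,000·(EBIT − 72,000) = 1,580,000·(EBIT − 319,000).
Solving, EBIT = (319,000·1,580,000 − 72,000·1,230,000) / (1,580,000 − 1,230,000) = 415,460,000,000 / 350,000 = 1,187,028.57.

€1,187,029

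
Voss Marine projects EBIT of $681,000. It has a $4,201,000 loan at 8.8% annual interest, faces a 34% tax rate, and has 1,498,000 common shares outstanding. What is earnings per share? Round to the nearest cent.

$0.14

Pre-tax income = $681,000 − $369,688.00 = $311,312.00.
Net income = $311,312.00 × (1 − 0.34) = $205,465.92.
Per share: $205,465.92 / 1,498,000 shares = $0.14.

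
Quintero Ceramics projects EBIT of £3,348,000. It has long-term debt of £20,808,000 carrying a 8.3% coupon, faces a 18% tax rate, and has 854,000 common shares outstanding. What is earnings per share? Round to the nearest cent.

Pre-tax income = £3,348,000 − £1,727,064.00 = £1,620,936.00.
After tax at 18%: net income = £1,620,936.00 × 0.82 = £1,329,167.52.
EPS = £1,329,167.52 ÷ 854,000 = £1.56.

£1.56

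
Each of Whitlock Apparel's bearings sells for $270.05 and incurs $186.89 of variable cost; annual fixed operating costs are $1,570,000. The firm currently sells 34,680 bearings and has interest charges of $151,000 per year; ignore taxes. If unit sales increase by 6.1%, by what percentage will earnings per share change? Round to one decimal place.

+15.1%

At 34,680 units, contribution = 34,680 × $83.16 = $2,883,988.80.
EBIT = $2,883,988.80 − $1,570,000 = $1,313,988.80.
Interest = $151,000.00, so EBIT − I = $1,162,988.80.
DCL = total CM / (EBIT − I) = $2,883,988.80 / $1,162,988.80 = 2.4798.
EPS therefore changes by 2.4798 × (+6.1%) = +15.1%.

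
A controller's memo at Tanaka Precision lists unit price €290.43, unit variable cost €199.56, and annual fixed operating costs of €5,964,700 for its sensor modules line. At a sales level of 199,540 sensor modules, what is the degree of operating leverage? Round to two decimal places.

1.49

At 199,540 units, contribution = 199,540 × €90.87 = €18,132,199.80.
Subtracting fixed costs: EBIT = €18,132,199.80 − €5,964,700 = €12,167,499.80.
DOL = contribution ÷ EBIT = €18,132,199.80 ÷ €12,167,499.80 = 1.4902.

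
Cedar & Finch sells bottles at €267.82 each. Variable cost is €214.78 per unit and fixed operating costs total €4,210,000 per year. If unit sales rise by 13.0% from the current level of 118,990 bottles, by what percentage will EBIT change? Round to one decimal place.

Contribution at this volume is 118,990 × €53.04 = €6,311,229.60.
Operating income = contribution − fixed costs = €6,311,229.60 − €4,210,000 = €2,101,229.60.
DOL = contribution ÷ EBIT = €6,311,229.60 ÷ €2,101,229.60 = 3.0036.
Operating income changes by 3.0036 × +13.0% = +39.0%.

+39.0%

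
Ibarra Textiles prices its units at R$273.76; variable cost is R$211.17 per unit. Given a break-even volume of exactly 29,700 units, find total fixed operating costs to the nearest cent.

R$1,858,923.00

Each unit contributes R$273.76 − R$211.17 = R$62.59.
Since BE = FC / CM, FC = 29,700 × R$62.59 = R$1,858,923.00.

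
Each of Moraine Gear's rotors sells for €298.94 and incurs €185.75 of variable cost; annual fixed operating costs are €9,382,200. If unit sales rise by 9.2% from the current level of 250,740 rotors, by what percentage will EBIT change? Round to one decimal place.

+13.7%

Contribution at this volume is 250,740 × €113.19 = €28,381,260.60.
Operating income = contribution − fixed costs = €28,381,260.60 − €9,382,200 = €18,999,060.60.
DOL = contribution ÷ EBIT = €28,381,260.60 ÷ €18,999,060.60 = 1.4938.
Operating income changes by 1.4938 × +9.2% = +13.7%.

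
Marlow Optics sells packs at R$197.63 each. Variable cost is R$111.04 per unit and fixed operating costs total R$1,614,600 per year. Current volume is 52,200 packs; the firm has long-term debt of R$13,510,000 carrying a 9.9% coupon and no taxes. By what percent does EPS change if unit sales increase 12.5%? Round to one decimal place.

At 52,200 units, contribution = 52,200 × R$86.59 = R$4,519,998.00.
Operating income = contribution − fixed costs = R$4,519,998.00 − R$1,614,600 = R$2,905,398.00.
Interest = R$1,337,490.00, so EBIT − I = R$1,567,908.00.
DCL = total CM / (EBIT − I) = R$4,519,998.00 / R$1,567,908.00 = 2.8828.
%ΔEPS = DCL × %ΔSales = 2.8828 × +12.5% = +36.0%.

+36.0%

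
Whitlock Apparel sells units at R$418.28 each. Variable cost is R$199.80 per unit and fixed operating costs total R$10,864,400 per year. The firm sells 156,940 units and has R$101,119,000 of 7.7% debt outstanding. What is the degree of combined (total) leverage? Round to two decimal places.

At 156,940 units, contribution = 156,940 × R$218.48 = R$34,288,251.20.
EBIT = R$34,288,251.20 − R$10,864,400 = R$23,423,851.20. Interest = R$7,786,163.00, so EBIT − I = R$15,637,688.20.
DCL = contribution ÷ (EBIT − I) = R$34,288,251.20 ÷ R$15,637,688.20 = 2.1927.

2.19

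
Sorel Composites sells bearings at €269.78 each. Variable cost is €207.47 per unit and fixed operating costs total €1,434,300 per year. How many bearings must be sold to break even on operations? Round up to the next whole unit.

23,019 bearings

Unit CM = price − variable cost = €269.78 − €207.47 = €62.31.
Break-even volume = fixed costs ÷ CM per unit = €1,434,300 ÷ €62.31 = 23,018.78, so 23,019 bearings.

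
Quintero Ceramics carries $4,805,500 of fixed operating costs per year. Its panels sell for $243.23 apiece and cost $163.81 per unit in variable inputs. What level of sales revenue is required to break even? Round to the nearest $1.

$14,717,222

Contribution margin per unit = $243.23 − $163.81 = $79.42, a CM ratio of $79.42 ÷ $243.23 = 0.3265.
Break-even revenue = fixed costs × price ÷ CM = $4,805,500 × $243.23 ÷ $79.42 = $14,717,222.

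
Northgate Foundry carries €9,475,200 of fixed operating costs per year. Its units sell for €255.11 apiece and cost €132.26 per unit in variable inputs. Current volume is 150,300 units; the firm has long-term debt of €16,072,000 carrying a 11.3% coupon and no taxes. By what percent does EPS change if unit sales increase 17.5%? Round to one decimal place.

+45.0%

Contribution at this volume is 150,300 × €122.85 = €18,464,355.00.
Operating income = contribution − fixed costs = €18,464,355.00 − €9,475,200 = €8,989,155.00.
After interest of €1,816,136.00, pre-tax earnings = €7,173,019.00.
Degree of combined leverage = contribution ÷ (EBIT − I) = €18,464,355.00 ÷ €7,173,019.00 = 2.5741.
EPS therefore changes by 2.5741 × (+17.5%) = +45.0%.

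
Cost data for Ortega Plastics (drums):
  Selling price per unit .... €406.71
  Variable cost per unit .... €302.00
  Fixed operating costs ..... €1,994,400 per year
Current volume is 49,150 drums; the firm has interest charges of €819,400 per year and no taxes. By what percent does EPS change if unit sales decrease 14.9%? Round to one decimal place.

Total contribution margin = 49,150 × €104.71 = €5,146,496.50.
EBIT = €5,146,496.50 − €1,994,400 = €3,152,096.50.
After interest of €819,400.00, pre-tax earnings = €2,332,696.50.
DCL = total CM / (EBIT − I) = €5,146,496.50 / €2,332,696.50 = 2.2062.
%ΔEPS = DCL × %ΔSales = 2.2062 × -14.9% = -32.9%.

-32.9%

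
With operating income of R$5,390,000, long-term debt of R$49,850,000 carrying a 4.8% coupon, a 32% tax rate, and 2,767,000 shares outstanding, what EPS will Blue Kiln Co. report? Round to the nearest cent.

R$0.74

Pre-tax income = R$5,390,000 − R$2,392,800.00 = R$2,997,200.00.
After tax at 32%: net income = R$2,997,200.00 × 0.68 = R$2,038,096.00.
Per share: R$2,038,096.00 / 2,767,000 shares = R$0.74.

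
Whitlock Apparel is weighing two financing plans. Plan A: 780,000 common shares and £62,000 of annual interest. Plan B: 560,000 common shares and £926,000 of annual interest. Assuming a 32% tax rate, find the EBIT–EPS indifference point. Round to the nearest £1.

Set EPS_A = EPS_B: (EBIT − £62,000)(1 − 0.32) ÷ 780,000 = (EBIT − £926,000)(1 − 0.32) ÷ 560,000.
Cancelling (1 − t) and cross-multiplying: 560,000·(EBIT − 62,000) = 780,000·(EBIT − 926,000).
Solving, EBIT = (926,000·780,000 − 62,000·560,000) / (780,000 − 560,000) = 687,560,000,000 / 220,000 = 3,125,272.73.

£3,125,273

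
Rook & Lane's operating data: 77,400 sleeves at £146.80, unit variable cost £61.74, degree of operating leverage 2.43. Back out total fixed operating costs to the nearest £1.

At 77,400 units, contribution = 77,400 × £85.06 = £6,583,644.00.
DOL = contribution / EBIT, so EBIT = £6,583,644.00 / 2.43 = £2,709,318.52.
Fixed costs = CM − EBIT = £6,583,644.00 − £2,709,318.52 = £3,874,325.

£3,874,325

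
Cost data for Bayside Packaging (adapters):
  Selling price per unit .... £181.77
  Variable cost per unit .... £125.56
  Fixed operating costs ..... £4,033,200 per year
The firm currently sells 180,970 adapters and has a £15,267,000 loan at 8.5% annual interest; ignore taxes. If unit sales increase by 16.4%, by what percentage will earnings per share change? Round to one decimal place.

+34.5%

Total contribution margin = 180,970 × £56.21 = £10,172,323.70.
EBIT = £10,172,323.70 − £4,033,200 = £6,139,123.70.
Interest = £1,297,695.00, so EBIT − I = £4,841,428.70.
DCL = total CM / (EBIT − I) = £10,172,323.70 / £4,841,428.70 = 2.1011.
%ΔEPS = DCL × %ΔSales = 2.1011 × +16.4% = +34.5%.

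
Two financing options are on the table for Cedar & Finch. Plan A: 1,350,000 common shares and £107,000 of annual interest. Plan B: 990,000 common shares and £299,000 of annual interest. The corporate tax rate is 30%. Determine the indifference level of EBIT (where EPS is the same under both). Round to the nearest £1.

At indifference, (EBIT − 107,000)(1 − t)/1,350,000 = (EBIT − 299,000)(1 − t)/990,000.
Cancelling (1 − t) and cross-multiplying: 990,000·(EBIT − 107,000) = 1,350,000·(EBIT − 299,000).
Solving, EBIT = (299,000·1,350,000 − 107,000·990,000) / (1,350,000 − 990,000) = 297,720,000,000 / 360,000 = 827,000.00.

£827,000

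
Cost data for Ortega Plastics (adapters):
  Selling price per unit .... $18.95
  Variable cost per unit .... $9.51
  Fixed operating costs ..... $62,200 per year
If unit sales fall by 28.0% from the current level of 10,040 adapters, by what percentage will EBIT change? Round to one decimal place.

Total contribution margin = 10,040 × $9.44 = $94,777.60.
Subtracting fixed costs: EBIT = $94,777.60 − $62,200 = $32,577.60.
DOL = contribution ÷ EBIT = $94,777.60 ÷ $32,577.60 = 2.9093.
%ΔEBIT = DOL × %ΔSales = 2.9093 × -28.0% = -81.5%.

-81.5%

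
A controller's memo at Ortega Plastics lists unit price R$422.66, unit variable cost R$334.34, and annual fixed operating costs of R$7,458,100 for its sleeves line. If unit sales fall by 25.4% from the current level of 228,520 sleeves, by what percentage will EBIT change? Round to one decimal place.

Total contribution margin = 228,520 × R$88.32 = R$20,182,886.40.
Subtracting fixed costs: EBIT = R$20,182,886.40 − R$7,458,100 = R$12,724,786.40.
DOL = contribution ÷ EBIT = R$20,182,886.40 ÷ R$12,724,786.40 = 1.5861.
%ΔEBIT = DOL × %ΔSales = 1.5861 × -25.4% = -40.3%.

-40.3%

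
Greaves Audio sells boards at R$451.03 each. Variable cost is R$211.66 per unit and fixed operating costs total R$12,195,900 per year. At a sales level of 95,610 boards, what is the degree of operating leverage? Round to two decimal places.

2.14

At 95,610 units, contribution = 95,610 × R$239.37 = R$22,886,165.70.
Operating income = contribution − fixed costs = R$22,886,165.70 − R$12,195,900 = R$10,690,265.70.
Degree of operating leverage = R$22,886,165.70 / R$10,690,265.70 = 2.1408.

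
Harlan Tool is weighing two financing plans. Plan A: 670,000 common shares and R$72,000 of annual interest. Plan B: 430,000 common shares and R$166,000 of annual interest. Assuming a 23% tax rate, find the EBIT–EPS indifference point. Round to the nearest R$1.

R$334,417

At indifference, (EBIT − 72,000)(1 − t)/670,000 = (EBIT − 166,000)(1 − t)/430,000.
The (1 − t) factor cancels: (EBIT − 72,000) × 430,000 = (EBIT − 166,000) × 670,000.
EBIT × (670,000 − 430,000) = 166,000 × 670,000 − 72,000 × 430,000 = 80,260,000,000, so EBIT = 80,260,000,000 ÷ 240,000 = 334,416.67.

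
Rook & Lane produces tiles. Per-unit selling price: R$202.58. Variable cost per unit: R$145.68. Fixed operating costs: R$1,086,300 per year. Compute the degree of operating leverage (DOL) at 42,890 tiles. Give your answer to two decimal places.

Contribution at this volume is 42,890 × R$56.90 = R$2,440,441.00.
EBIT = R$2,440,441.00 − R$1,086,300 = R$1,354,141.00.
So DOL = total CM / EBIT = R$2,440,441.00 / R$1,354,141.00 = 1.8022.

1.80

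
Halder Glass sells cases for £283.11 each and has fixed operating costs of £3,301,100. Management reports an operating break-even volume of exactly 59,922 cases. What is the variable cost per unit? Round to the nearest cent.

Contribution per unit must be FC / Q = £3,301,100 / 59,922 = £55.0900.
Hence VC = price − CM = £283.11 − £55.0900 = £228.02.

£228.02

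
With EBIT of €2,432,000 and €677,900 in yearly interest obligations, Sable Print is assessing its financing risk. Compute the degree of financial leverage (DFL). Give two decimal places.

1.39

Annual interest charges come to €677,900.00.
Degree of financial leverage = EBIT / (EBIT − interest) = €2,432,000 / €1,754,100.00 = 1.3865.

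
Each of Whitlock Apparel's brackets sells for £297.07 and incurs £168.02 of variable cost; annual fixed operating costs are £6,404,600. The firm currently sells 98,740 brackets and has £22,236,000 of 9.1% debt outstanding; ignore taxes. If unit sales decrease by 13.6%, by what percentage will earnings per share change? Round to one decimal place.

Total contribution margin = 98,740 × £129.05 = £12,742,397.00.
Subtracting fixed costs: EBIT = £12,742,397.00 − £6,404,600 = £6,337,797.00.
Interest = £2,023,476.00, so EBIT − I = £4,314,321.00.
DCL = total CM / (EBIT − I) = £12,742,397.00 / £4,314,321.00 = 2.9535.
%ΔEPS = DCL × %ΔSales = 2.9535 × -13.6% = -40.2%.

-40.2%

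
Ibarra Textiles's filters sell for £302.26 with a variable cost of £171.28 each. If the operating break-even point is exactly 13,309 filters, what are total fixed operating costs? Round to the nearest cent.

£1,743,212.82

Each unit contributes £302.26 − £171.28 = £130.98.
Since BE = FC / CM, FC = 13,309 × £130.98 = £1,743,212.82.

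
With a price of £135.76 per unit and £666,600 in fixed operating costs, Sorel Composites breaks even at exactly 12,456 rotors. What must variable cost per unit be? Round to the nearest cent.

£82.24

At break-even, FC = Q × (P − VC), so P − VC = £666,600 ÷ 12,456 = £53.5164.
Variable cost per unit = £135.76 − £53.5164 = £82.24.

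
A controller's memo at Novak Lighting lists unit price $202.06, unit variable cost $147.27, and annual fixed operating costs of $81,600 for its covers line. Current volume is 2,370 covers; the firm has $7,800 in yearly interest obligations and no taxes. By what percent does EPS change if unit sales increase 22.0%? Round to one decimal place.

At 2,370 units, contribution = 2,370 × $54.79 = $129,852.30.
Operating income = contribution − fixed costs = $129,852.30 − $81,600 = $48,252.30.
Interest = $7,800.00, so EBIT − I = $40,452.30.
DCL = total CM / (EBIT − I) = $129,852.30 / $40,452.30 = 3.2100.
%ΔEPS = DCL × %ΔSales = 3.2100 × +22.0% = +70.6%.

+70.6%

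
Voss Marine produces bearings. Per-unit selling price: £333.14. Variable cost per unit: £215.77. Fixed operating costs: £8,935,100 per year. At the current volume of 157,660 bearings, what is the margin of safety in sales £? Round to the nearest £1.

£27,161,694

Unit CM = price − variable cost = £333.14 − £215.77 = £117.37. Break-even units = £8,935,100 ÷ £117.37 = 76,127.63; break-even revenue = 76,127.63 × £333.14 = £25,361,158.85.
Actual sales revenue = 157,660 × £333.14 = £52,522,852.40.
Margin of safety = £52,522,852.40 − £25,361,158.85 = £27,161,694.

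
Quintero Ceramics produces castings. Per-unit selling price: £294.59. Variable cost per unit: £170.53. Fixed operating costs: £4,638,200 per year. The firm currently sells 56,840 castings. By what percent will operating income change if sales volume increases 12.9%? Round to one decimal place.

+37.7%

At 56,840 units, contribution = 56,840 × £124.06 = £7,051,570.40.
Subtracting fixed costs: EBIT = £7,051,570.40 − £4,638,200 = £2,413,370.40.
Degree of operating leverage = £7,051,570.40 / £2,413,370.40 = 2.9219.
So EBIT moves 2.9219 × (+12.9%) = +37.7%.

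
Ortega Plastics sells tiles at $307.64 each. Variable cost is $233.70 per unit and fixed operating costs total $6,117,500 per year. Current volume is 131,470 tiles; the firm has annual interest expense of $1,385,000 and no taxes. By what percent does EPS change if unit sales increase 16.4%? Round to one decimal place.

Total contribution margin = 131,470 × $73.94 = $9,720,891.80.
Subtracting fixed costs: EBIT = $9,720,891.80 − $6,117,500 = $3,603,391.80.
After interest of $1,385,000.00, pre-tax earnings = $2,218,391.80.
Degree of combined leverage = contribution ÷ (EBIT − I) = $9,720,891.80 ÷ $2,218,391.80 = 4.3820.
EPS therefore changes by 4.3820 × (+16.4%) = +71.9%.

+71.9%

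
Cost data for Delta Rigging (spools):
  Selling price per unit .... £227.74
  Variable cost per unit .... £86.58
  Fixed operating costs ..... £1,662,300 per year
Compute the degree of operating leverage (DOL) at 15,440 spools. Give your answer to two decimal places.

Total contribution margin = 15,440 × £141.16 = £2,179,510.40.
Subtracting fixed costs: EBIT = £2,179,510.40 − £1,662,300 = £517,210.40.
DOL = contribution ÷ EBIT = £2,179,510.40 ÷ £517,210.40 = 4.2140.

4.21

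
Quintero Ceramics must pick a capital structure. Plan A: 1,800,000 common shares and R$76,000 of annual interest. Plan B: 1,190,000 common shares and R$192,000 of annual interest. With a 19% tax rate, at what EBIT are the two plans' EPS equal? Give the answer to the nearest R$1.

Set EPS_A = EPS_B: (EBIT − R$76,000)(1 − 0.19) ÷ 1,800,000 = (EBIT − R$192,000)(1 − 0.19) ÷ 1,190,000.
Cancelling (1 − t) and cross-multiplying: 1,190,000·(EBIT − 76,000) = 1,800,000·(EBIT − 192,000).
Solving, EBIT = (192,000·1,800,000 − 76,000·1,190,000) / (1,800,000 − 1,190,000) = 255,160,000,000 / 610,000 = 418,295.08.

R$418,295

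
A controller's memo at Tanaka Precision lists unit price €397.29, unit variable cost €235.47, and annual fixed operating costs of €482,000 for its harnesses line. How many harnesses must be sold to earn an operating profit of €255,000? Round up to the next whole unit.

Unit CM = price − variable cost = €397.29 − €235.47 = €161.82.
Need Q such that Q × €161.82 − €482,000 = €255,000, i.e. Q = €737,000 / €161.82 = 4,554.44 → 4,555.

4,555 harnesses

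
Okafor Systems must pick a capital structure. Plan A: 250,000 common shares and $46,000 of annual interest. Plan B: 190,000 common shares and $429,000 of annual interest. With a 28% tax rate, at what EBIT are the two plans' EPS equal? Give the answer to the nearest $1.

$1,641,833

Set EPS_A = EPS_B: (EBIT − $46,000)(1 − 0.28) ÷ 250,000 = (EBIT − $429,000)(1 − 0.28) ÷ 190,000.
Cancelling (1 − t) and cross-multiplying: 190,000·(EBIT − 46,000) = 250,000·(EBIT − 429,000).
Solving, EBIT = (429,000·250,000 − 46,000·190,000) / (250,000 − 190,000) = 98,510,000,000 / 60,000 = 1,641,833.33.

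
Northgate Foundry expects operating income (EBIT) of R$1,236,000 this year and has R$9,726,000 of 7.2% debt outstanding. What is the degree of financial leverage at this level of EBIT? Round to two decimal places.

Interest = R$700,272.00.
Degree of financial leverage = EBIT / (EBIT − interest) = R$1,236,000 / R$535,728.00 = 2.3071.

2.31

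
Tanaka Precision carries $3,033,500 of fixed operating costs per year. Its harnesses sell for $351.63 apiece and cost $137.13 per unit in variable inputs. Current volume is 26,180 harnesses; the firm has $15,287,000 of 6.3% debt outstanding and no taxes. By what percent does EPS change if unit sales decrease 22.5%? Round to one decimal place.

At 26,180 units, contribution = 26,180 × $214.50 = $5,615,610.00.
Operating income = contribution − fixed costs = $5,615,610.00 − $3,033,500 = $2,582,110.00.
After interest of $963,081.00, pre-tax earnings = $1,619,029.00.
DCL = total CM / (EBIT − I) = $5,615,610.00 / $1,619,029.00 = 3.4685.
EPS therefore changes by 3.4685 × (-22.5%) = -78.0%.

-78.0%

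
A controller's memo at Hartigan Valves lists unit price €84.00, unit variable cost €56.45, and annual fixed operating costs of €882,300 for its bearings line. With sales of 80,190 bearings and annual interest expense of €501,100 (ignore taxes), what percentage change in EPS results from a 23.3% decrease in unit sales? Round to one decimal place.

Total contribution margin = 80,190 × €27.55 = €2,209,234.50.
EBIT = €2,209,234.50 − €882,300 = €1,326,934.50.
After interest of €501,100.00, pre-tax earnings = €825,834.50.
Degree of combined leverage = contribution ÷ (EBIT − I) = €2,209,234.50 ÷ €825,834.50 = 2.6752.
%ΔEPS = DCL × %ΔSales = 2.6752 × -23.3% = -62.3%.

-62.3%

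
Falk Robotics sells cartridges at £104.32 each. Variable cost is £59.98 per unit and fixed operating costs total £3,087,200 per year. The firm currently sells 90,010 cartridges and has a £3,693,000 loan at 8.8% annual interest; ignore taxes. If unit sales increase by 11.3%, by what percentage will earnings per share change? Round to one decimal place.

Total contribution margin = 90,010 × £44.34 = £3,991,043.40.
Subtracting fixed costs: EBIT = £3,991,043.40 − £3,087,200 = £903,843.40.
Interest = £324,984.00, so EBIT − I = £578,859.40.
Degree of combined leverage = contribution ÷ (EBIT − I) = £3,991,043.40 ÷ £578,859.40 = 6.8947.
EPS therefore changes by 6.8947 × (+11.3%) = +77.9%.

+77.9%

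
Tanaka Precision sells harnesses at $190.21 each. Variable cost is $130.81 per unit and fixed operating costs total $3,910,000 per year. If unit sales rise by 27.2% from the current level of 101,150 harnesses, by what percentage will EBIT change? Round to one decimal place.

+77.9%

Contribution at this volume is 101,150 × $59.40 = $6,008,310.00.
Subtracting fixed costs: EBIT = $6,008,310.00 − $3,910,000 = $2,098,310.00.
So DOL = total CM / EBIT = $6,008,310.00 / $2,098,310.00 = 2.8634.
So EBIT moves 2.8634 × (+27.2%) = +77.9%.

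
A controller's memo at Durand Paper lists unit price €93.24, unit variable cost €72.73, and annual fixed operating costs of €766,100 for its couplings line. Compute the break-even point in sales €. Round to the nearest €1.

CM per unit = €93.24 − €72.73 = €20.51; CM ratio = €20.51 / €93.24 = 0.2200.
Break-even revenue = fixed costs × price ÷ CM = €766,100 × €93.24 ÷ €20.51 = €3,482,748.

€3,482,748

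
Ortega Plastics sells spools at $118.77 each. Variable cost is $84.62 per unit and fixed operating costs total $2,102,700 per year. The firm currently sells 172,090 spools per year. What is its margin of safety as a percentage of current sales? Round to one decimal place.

64.2%

Each unit contributes $118.77 − $84.62 = $34.15. Break-even units = $2,102,700 ÷ $34.15 = 61,572.47; break-even revenue = 61,572.47 × $118.77 = $7,312,962.78.
Actual sales revenue = 172,090 × $118.77 = $20,439,129.30.
Margin of safety = ($20,439,129.30 − $7,312,962.78) ÷ $20,439,129.30 = 64.2%.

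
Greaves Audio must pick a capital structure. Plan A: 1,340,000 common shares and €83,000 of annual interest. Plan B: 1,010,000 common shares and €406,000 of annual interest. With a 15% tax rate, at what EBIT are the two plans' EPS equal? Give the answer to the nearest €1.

€1,394,576

Set EPS_A = EPS_B: (EBIT − €83,000)(1 − 0.15) ÷ 1,340,000 = (EBIT − €406,000)(1 − 0.15) ÷ 1,010,000.
The (1 − t) factor cancels: (EBIT − 83,000) × 1,010,000 = (EBIT − 406,000) × 1,340,000.
Solving, EBIT = (406,000·1,340,000 − 83,000·1,010,000) / (1,340,000 − 1,010,000) = 460,210,000,000 / 330,000 = 1,394,575.76.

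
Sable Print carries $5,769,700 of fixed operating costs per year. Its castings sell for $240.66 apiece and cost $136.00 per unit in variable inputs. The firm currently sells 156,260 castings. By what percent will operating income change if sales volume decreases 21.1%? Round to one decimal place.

-32.6%

At 156,260 units, contribution = 156,260 × $104.66 = $16,354,171.60.
Operating income = contribution − fixed costs = $16,354,171.60 − $5,769,700 = $10,584,471.60.
DOL = contribution ÷ EBIT = $16,354,171.60 ÷ $10,584,471.60 = 1.5451.
Operating income changes by 1.5451 × -21.1% = -32.6%.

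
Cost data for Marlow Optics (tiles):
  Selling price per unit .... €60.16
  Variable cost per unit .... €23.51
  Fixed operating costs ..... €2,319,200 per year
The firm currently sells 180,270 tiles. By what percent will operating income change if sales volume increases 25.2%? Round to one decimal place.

At 180,270 units, contribution = 180,270 × €36.65 = €6,606,895.50.
Subtracting fixed costs: EBIT = €6,606,895.50 − €2,319,200 = €4,287,695.50.
DOL = contribution ÷ EBIT = €6,606,895.50 ÷ €4,287,695.50 = 1.5409.
So EBIT moves 1.5409 × (+25.2%) = +38.8%.

+38.8%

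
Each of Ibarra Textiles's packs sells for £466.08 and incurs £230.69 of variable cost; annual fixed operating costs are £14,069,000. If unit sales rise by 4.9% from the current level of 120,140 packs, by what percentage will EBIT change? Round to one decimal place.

Total contribution margin = 120,140 × £235.39 = £28,279,754.60.
EBIT = £28,279,754.60 − £14,069,000 = £14,210,754.60.
DOL = contribution ÷ EBIT = £28,279,754.60 ÷ £14,210,754.60 = 1.9900.
Operating income changes by 1.9900 × +4.9% = +9.8%.

+9.8%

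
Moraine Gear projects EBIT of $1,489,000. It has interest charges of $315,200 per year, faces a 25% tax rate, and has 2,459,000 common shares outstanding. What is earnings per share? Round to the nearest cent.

Interest = $315,200.00, so EBT = $1,489,000 − $315,200.00 = $1,173,800.00.
After tax at 25%: net income = $1,173,800.00 × 0.75 = $880,350.00.
Per share: $880,350.00 / 2,459,000 shares = $0.36.

$0.36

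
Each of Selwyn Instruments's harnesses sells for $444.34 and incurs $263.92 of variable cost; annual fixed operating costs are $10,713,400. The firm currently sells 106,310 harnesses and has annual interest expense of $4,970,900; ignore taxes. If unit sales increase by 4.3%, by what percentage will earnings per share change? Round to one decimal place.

At 106,310 units, contribution = 106,310 × $180.42 = $19,180,450.20.
Subtracting fixed costs: EBIT = $19,180,450.20 − $10,713,400 = $8,467,050.20.
After interest of $4,970,900.00, pre-tax earnings = $3,496,150.20.
DCL = total CM / (EBIT − I) = $19,180,450.20 / $3,496,150.20 = 5.4862.
%ΔEPS = DCL × %ΔSales = 5.4862 × +4.3% = +23.6%.

+23.6%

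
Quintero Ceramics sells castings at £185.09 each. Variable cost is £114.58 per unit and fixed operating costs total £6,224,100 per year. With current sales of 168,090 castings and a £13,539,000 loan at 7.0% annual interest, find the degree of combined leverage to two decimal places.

2.53

At 168,090 units, contribution = 168,090 × £70.51 = £11,852,025.90.
Operating income = contribution − fixed costs = £11,852,025.90 − £6,224,100 = £5,627,925.90. Interest = £947,730.00, so EBIT − I = £4,680,195.90.
DCL = contribution ÷ (EBIT − I) = £11,852,025.90 ÷ £4,680,195.90 = 2.5324.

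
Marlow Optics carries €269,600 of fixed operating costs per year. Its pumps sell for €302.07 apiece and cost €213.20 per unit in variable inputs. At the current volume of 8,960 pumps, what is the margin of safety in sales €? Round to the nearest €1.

€1,790,174

Unit CM = price − variable cost = €302.07 − €213.20 = €88.87. Break-even units = €269,600 ÷ €88.87 = 3,033.64; break-even revenue = 3,033.64 × €302.07 = €916,373.04.
Actual sales revenue = 8,960 × €302.07 = €2,706,547.20.
Margin of safety = €2,706,547.20 − €916,373.04 = €1,790,174.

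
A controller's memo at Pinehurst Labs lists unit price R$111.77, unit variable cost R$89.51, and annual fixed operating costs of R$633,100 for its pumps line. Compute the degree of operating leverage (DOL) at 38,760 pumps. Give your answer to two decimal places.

At 38,760 units, contribution = 38,760 × R$22.26 = R$862,797.60.
Subtracting fixed costs: EBIT = R$862,797.60 − R$633,100 = R$229,697.60.
Degree of operating leverage = R$862,797.60 / R$229,697.60 = 3.7562.

3.76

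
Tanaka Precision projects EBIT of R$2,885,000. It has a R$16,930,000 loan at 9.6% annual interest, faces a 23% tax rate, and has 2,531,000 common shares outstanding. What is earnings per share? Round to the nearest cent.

Pre-tax income = R$2,885,000 − R$1,625,280.00 = R$1,259,720.00.
Net income = R$1,259,720.00 × (1 − 0.23) = R$969,984.40.
Per share: R$969,984.40 / 2,531,000 shares = R$0.38.

R$0.38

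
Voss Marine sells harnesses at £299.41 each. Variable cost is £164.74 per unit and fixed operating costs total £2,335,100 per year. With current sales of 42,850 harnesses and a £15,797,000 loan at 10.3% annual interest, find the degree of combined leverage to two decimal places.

3.19

Total contribution margin = 42,850 × £134.67 = £5,770,609.50.
Subtracting fixed costs: EBIT = £5,770,609.50 − £2,335,100 = £3,435,509.50. Interest = £1,627,091.00, so EBIT − I = £1,808,418.50.
Degree of total leverage = total CM / (EBIT − interest) = £5,770,609.50 / £1,808,418.50 = 3.1910.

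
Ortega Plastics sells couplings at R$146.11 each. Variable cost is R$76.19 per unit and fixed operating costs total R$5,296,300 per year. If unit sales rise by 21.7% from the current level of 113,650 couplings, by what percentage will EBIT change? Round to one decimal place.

+65.1%

Contribution at this volume is 113,650 × R$69.92 = R$7,946,408.00.
EBIT = R$7,946,408.00 − R$5,296,300 = R$2,650,108.00.
DOL = contribution ÷ EBIT = R$7,946,408.00 ÷ R$2,650,108.00 = 2.9985.
Operating income changes by 2.9985 × +21.7% = +65.1%.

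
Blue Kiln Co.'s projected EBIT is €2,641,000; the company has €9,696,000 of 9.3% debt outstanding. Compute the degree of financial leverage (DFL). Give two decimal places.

1.52

Interest = €901,728.00.
Degree of financial leverage = EBIT / (EBIT − interest) = €2,641,000 / €1,739,272.00 = 1.5185.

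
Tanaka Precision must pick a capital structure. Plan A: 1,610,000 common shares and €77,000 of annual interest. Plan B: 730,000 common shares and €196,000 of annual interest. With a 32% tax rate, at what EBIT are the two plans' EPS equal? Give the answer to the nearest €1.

€294,716

Set EPS_A = EPS_B: (EBIT − €77,000)(1 − 0.32) ÷ 1,610,000 = (EBIT − €196,000)(1 − 0.32) ÷ 730,000.
Cancelling (1 − t) and cross-multiplying: 730,000·(EBIT − 77,000) = 1,610,000·(EBIT − 196,000).
Solving, EBIT = (196,000·1,610,000 − 77,000·730,000) / (1,610,000 − 730,000) = 259,350,000,000 / 880,000 = 294,715.91.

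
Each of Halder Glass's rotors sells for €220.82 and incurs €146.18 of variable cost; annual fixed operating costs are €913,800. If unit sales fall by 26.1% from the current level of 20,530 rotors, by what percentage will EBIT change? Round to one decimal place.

-64.7%

Contribution at this volume is 20,530 × €74.64 = €1,532,359.20.
EBIT = €1,532,359.20 − €913,800 = €618,559.20.
DOL = contribution ÷ EBIT = €1,532,359.20 ÷ €618,559.20 = 2.4773.
So EBIT moves 2.4773 × (-26.1%) = -64.7%.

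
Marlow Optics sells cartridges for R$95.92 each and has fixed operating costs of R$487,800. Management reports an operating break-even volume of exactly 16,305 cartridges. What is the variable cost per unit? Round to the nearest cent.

Contribution per unit must be FC / Q = R$487,800 / 16,305 = R$29.9172.
Variable cost per unit = R$95.92 − R$29.9172 = R$66.00.

R$66.00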